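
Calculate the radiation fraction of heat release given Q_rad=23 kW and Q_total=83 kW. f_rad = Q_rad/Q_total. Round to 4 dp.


f_rad = Q_rad / Q_total
f_rad = 23 / 83 = 0.2771


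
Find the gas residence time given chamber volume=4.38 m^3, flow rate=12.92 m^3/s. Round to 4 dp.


tau = V / Q_flow
tau = 4.38 / 12.92 = 0.3390 s


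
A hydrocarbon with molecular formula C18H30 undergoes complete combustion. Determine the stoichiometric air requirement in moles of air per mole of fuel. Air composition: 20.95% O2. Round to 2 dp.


Balanced combustion: C18H30 + 25.5 O2 -> 18 CO2 + 15 H2O
O2 needed = C + H/4 = 18 + 30/4 = 25.50 moles
Air moles = O2 / 0.2095 = 25.50 / 0.2095 = 121.72 moles air


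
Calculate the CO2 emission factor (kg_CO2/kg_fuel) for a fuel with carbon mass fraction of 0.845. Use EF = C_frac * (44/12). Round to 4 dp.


EF = C_frac * (M_CO2 / M_C)
EF = 0.845 * (44/12)
EF = 0.845 * 3.666667 = 3.0983 kg_CO2/kg_fuel


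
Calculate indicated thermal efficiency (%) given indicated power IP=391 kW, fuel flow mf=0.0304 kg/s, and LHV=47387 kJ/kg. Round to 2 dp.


eta_ith = (IP / (mf * LHV)) * 100
Denominator = 0.0304 * 47387 = 1440.5648 kW
eta_ith = (391 / 1440.5648) * 100 = 27.14%


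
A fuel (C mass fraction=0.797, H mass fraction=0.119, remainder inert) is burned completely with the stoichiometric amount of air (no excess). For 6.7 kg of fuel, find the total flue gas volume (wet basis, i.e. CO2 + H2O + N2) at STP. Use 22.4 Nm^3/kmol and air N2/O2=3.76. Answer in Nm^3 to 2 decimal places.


Per kg fuel: CO2 = (C/12 kmol)*22.4 = (0.797/12)*22.4 = 1.48773 Nm^3
Per kg fuel: H2O = (H/2 kmol)*22.4 = (0.119/2)*22.4 = 1.33280 Nm^3
O2 needed per kg fuel = C/12 + H/4 = 0.797/12 + 0.119/4 = 0.09616667 kmol
Per kg fuel: N2 = O2*3.76*22.4 = 0.09616667*3.76*22.4 = 8.09954 Nm^3
Total per kg = 1.48773 + 1.33280 + 8.09954 = 10.92007 Nm^3
Total = 10.92007 * 6.7 = 73.16 Nm^3


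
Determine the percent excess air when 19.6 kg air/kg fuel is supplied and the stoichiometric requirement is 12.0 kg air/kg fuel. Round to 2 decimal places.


Excess air = actual - stoichiometric = 19.6 - 12.0 = 7.60 kg/kg fuel
Excess air % = (excess / stoich) * 100 = (7.60 / 12.0) * 100 = 63.33%


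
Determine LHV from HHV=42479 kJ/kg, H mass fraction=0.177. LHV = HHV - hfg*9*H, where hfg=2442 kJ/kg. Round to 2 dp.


LHV = HHV - hfg * 9 * H
Water correction = 2442 * 9 * 0.177 = 3890.106 kJ/kg
LHV = 42479 - 3890.106 = 38588.89 kJ/kg


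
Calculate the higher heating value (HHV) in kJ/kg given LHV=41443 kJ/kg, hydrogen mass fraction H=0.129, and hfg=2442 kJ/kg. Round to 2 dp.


HHV = LHV + hfg * 9 * H
Water addition = 2442 * 9 * 0.129 = 2835.162 kJ/kg
HHV = 41443 + 2835.162 = 44278.16 kJ/kg


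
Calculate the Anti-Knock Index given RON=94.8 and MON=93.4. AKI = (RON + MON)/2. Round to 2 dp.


AKI = (RON + MON) / 2
AKI = (94.8 + 93.4) / 2
AKI = 188.2 / 2 = 94.10


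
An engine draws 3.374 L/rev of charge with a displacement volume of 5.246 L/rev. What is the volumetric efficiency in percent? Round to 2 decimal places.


eta_v = (V_actual / V_disp) * 100
Ratio = 3.374 / 5.246 = 0.6432
eta_v = 0.6432 * 100 = 64.32%


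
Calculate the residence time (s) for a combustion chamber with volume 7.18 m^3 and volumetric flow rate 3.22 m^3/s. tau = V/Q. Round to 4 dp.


tau = V / Q_flow
tau = 7.18 / 3.22 = 2.2298 s


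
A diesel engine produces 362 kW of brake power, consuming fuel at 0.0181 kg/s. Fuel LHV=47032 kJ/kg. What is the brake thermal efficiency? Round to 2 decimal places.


eta_BTE = (BP / (mf * LHV)) * 100
Denominator = 0.0181 * 47032 = 851.2792 kW
eta_BTE = (362 / 851.2792) * 100 = 42.52%


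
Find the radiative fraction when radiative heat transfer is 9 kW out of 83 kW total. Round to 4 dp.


f_rad = Q_rad / Q_total
f_rad = 9 / 83 = 0.1084


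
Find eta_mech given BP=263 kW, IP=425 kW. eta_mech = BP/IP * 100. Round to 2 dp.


eta_mech = (BP / IP) * 100
Ratio = 263 / 425 = 0.6188
eta_mech = 0.6188 * 100 = 61.88%


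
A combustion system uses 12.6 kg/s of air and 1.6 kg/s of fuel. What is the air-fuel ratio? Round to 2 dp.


AFR = m_air / m_fuel
AFR = 12.6 / 1.6 = 7.88


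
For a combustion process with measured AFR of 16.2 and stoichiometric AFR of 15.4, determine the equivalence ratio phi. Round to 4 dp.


phi = AFR_stoich / AFR_actual
phi = 15.4 / 16.2 = 0.9506


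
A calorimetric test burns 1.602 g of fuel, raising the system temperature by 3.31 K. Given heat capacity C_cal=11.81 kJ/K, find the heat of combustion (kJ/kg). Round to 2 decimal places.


Hc = C_cal * delta_T / m_fuel
Q_released = 11.81 * 3.31 = 39.0911 kJ
m_fuel = 1.602 g = 1.602/1000 kg = 0.001602 kg
Hc = 39.0911 / 0.001602 = 24401.44 kJ/kg


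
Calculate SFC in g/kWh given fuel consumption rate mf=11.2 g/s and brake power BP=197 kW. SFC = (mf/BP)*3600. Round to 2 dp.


SFC = (mf / BP) * 3600
Rate = 11.2 / 197 = 0.056853 g/(s*kW)
SFC = 0.056853 * 3600 = 204.67 g/kWh


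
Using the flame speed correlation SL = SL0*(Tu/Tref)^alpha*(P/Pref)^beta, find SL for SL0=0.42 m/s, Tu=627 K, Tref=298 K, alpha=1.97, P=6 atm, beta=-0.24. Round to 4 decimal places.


SL = SL0 * (Tu/Tref)^alpha * (P/Pref)^beta
T ratio = 627/298 = 2.10402685
(T ratio)^alpha = 2.10402685^1.97 = 4.329234
(P/Pref)^beta = 6^(-0.24) = 0.650495
SL = 0.42 * 4.329234 * 0.650495 = 1.1828 m/s


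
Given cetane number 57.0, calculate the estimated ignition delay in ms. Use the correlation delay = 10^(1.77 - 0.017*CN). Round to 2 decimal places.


delay = 10^(1.77 - 0.017*CN)
Exponent = 1.77 - 0.017*57.0 = 0.8010
delay = 10^0.8010 = 6.32 ms


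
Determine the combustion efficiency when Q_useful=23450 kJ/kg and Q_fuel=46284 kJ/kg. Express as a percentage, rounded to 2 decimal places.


Efficiency = (Q_useful / Q_fuel) * 100
Efficiency = (23450 / 46284) * 100
Efficiency = 0.5067 * 100 = 50.67%


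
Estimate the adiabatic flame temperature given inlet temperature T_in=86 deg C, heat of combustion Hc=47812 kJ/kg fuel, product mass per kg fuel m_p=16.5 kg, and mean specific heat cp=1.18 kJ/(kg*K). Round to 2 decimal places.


T_ad = T_in + Hc / (m_p * cp)
Denominator = 16.5 * 1.18 = 19.4700
Temperature rise = 47812 / 19.4700 = 2455.68 K
T_ad = 86 + 2455.68 = 2541.68 deg C


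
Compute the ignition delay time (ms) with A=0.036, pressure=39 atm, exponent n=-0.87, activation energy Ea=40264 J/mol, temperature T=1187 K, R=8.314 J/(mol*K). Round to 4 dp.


tau = A * P^n * exp(Ea/(R*T))
P^n = 39^(-0.87) = 0.04128324
Ea/(R*T) = 40264/(8.314*1187) = 4.079963
exp(Ea/(R*T)) = 59.143256
tau = 0.036 * 0.04128324 * 59.143256 = 0.0879 ms


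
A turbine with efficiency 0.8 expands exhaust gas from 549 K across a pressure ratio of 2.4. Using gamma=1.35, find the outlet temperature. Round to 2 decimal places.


T_out = T_in * (1 - eta * (1 - PR^(-(gamma-1)/gamma)))
Exponent = -(1.35-1)/1.35 = -0.25925926
PR^exp = 2.4^(-0.25925926) = 0.79694200
Factor = 1 - 0.8*(1 - 0.79694200) = 0.83755360
T_out = 549 * 0.83755360 = 459.82 K


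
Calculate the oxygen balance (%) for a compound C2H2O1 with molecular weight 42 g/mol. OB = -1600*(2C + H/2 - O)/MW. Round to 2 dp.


OB = -1600 * (2C + H/2 - O) / MW
Inner = 2*2 + 2/2 - 1 = 4.00
OB = -1600 * 4.00 / 42 = -152.38%


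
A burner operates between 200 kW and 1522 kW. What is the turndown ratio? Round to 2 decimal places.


TDR = Q_max / Q_min
TDR = 1522 / 200 = 7.61


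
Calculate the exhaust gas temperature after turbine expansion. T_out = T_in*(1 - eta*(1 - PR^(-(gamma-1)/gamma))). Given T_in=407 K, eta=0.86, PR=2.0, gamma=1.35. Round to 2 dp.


T_out = T_in * (1 - eta * (1 - PR^(-(gamma-1)/gamma)))
Exponent = -(1.35-1)/1.35 = -0.25925926
PR^exp = 2.0^(-0.25925926) = 0.83551680
Factor = 1 - 0.86*(1 - 0.83551680) = 0.85854445
T_out = 407 * 0.85854445 = 349.43 K


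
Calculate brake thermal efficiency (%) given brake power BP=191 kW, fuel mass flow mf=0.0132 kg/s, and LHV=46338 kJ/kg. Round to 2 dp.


eta_BTE = (BP / (mf * LHV)) * 100
Denominator = 0.0132 * 46338 = 611.6616 kW
eta_BTE = (191 / 611.6616) * 100 = 31.23%


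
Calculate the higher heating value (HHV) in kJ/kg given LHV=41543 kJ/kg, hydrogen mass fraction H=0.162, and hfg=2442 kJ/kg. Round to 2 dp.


HHV = LHV + hfg * 9 * H
Water addition = 2442 * 9 * 0.162 = 3560.436 kJ/kg
HHV = 41543 + 3560.436 = 45103.44 kJ/kg


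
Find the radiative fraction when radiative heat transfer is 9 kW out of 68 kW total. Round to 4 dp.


f_rad = Q_rad / Q_total
f_rad = 9 / 68 = 0.1324


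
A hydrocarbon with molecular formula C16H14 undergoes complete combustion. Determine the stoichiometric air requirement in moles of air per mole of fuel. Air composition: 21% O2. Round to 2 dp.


Balanced combustion: C16H14 + 19.5 O2 -> 16 CO2 + 7 H2O
O2 needed = C + H/4 = 16 + 14/4 = 19.50 moles
Air moles = O2 / 0.21 = 19.50 / 0.21 = 92.86 moles air


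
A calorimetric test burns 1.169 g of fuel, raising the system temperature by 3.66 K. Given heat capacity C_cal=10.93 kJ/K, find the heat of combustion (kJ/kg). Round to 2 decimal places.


Hc = C_cal * delta_T / m_fuel
Q_released = 10.93 * 3.66 = 40.0038 kJ
m_fuel = 1.169 g = 1.169/1000 kg = 0.001169 kg
Hc = 40.0038 / 0.001169 = 34220.53 kJ/kg


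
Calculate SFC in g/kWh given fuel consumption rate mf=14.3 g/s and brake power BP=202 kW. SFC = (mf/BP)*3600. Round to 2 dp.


SFC = (mf / BP) * 3600
Rate = 14.3 / 202 = 0.070792 g/(s*kW)
SFC = 0.070792 * 3600 = 254.85 g/kWh


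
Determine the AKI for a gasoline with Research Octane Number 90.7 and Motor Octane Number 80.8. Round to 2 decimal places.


AKI = (RON + MON) / 2
AKI = (90.7 + 80.8) / 2
AKI = 171.5 / 2 = 85.75


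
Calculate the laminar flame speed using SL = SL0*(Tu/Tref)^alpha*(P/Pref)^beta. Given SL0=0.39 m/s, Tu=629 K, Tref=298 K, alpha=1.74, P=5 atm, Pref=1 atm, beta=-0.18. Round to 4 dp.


SL = SL0 * (Tu/Tref)^alpha * (P/Pref)^beta
T ratio = 629/298 = 2.11073826
(T ratio)^alpha = 2.11073826^1.74 = 3.668731
(P/Pref)^beta = 5^(-0.18) = 0.748489
SL = 0.39 * 3.668731 * 0.748489 = 1.0709 m/s


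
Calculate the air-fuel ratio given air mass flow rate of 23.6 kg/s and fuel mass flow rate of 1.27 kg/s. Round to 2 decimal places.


AFR = m_air / m_fuel
AFR = 23.6 / 1.27 = 18.58


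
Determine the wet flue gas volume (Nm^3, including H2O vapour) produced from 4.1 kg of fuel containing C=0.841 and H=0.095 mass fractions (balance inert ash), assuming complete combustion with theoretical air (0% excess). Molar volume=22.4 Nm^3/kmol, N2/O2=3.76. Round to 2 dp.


Per kg fuel: CO2 = (C/12 kmol)*22.4 = (0.841/12)*22.4 = 1.56987 Nm^3
Per kg fuel: H2O = (H/2 kmol)*22.4 = (0.095/2)*22.4 = 1.06400 Nm^3
O2 needed per kg fuel = C/12 + H/4 = 0.841/12 + 0.095/4 = 0.09383333 kmol
Per kg fuel: N2 = O2*3.76*22.4 = 0.09383333*3.76*22.4 = 7.90302 Nm^3
Total per kg = 1.56987 + 1.06400 + 7.90302 = 10.53689 Nm^3
Total = 10.53689 * 4.1 = 43.20 Nm^3


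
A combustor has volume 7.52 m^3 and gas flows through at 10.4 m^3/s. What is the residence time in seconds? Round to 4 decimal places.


tau = V / Q_flow
tau = 7.52 / 10.4 = 0.7231 s


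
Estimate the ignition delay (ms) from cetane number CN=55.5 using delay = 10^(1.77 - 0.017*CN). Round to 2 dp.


delay = 10^(1.77 - 0.017*CN)
Exponent = 1.77 - 0.017*55.5 = 0.8265
delay = 10^0.8265 = 6.71 ms


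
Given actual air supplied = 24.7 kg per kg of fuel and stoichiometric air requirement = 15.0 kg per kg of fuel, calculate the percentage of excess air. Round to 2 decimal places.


Excess air = actual - stoichiometric = 24.7 - 15.0 = 9.70 kg/kg fuel
Excess air % = (excess / stoich) * 100 = (9.70 / 15.0) * 100 = 64.67%


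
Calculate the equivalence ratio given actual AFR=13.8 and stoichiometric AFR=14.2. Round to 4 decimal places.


phi = AFR_stoich / AFR_actual
phi = 14.2 / 13.8 = 1.0290


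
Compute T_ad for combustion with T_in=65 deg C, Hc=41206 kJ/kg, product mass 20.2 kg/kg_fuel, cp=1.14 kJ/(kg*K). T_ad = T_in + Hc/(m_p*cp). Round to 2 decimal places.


T_ad = T_in + Hc / (m_p * cp)
Denominator = 20.2 * 1.14 = 23.0280
Temperature rise = 41206 / 23.0280 = 1789.39 K
T_ad = 65 + 1789.39 = 1854.39 deg C


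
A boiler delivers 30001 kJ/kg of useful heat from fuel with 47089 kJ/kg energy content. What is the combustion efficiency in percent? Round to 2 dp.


Efficiency = (Q_useful / Q_fuel) * 100
Efficiency = (30001 / 47089) * 100
Efficiency = 0.6371 * 100 = 63.71%


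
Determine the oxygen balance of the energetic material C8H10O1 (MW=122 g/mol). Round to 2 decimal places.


OB = -1600 * (2C + H/2 - O) / MW
Inner = 2*8 + 10/2 - 1 = 20.00
OB = -1600 * 20.00 / 122 = -262.30%


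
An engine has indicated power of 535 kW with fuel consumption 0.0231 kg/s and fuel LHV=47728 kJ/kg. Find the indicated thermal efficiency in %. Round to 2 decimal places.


eta_ith = (IP / (mf * LHV)) * 100
Denominator = 0.0231 * 47728 = 1102.5168 kW
eta_ith = (535 / 1102.5168) * 100 = 48.53%


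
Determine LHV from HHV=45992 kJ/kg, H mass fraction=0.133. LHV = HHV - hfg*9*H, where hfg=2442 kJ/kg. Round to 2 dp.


LHV = HHV - hfg * 9 * H
Water correction = 2442 * 9 * 0.133 = 2923.074 kJ/kg
LHV = 45992 - 2923.074 = 43068.93 kJ/kg


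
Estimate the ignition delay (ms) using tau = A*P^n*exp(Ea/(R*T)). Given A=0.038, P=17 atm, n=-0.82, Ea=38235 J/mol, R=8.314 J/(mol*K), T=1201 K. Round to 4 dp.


tau = A * P^n * exp(Ea/(R*T))
P^n = 17^(-0.82) = 0.09795619
Ea/(R*T) = 38235/(8.314*1201) = 3.829200
exp(Ea/(R*T)) = 46.025710
tau = 0.038 * 0.09795619 * 46.025710 = 0.1713 ms


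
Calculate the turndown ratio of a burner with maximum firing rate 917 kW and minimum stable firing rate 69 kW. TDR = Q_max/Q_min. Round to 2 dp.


TDR = Q_max / Q_min
TDR = 917 / 69 = 13.29


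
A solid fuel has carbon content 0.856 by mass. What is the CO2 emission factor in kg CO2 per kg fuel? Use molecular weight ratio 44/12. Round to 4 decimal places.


EF = C_frac * (M_CO2 / M_C)
EF = 0.856 * (44/12)
EF = 0.856 * 3.666667 = 3.1387 kg_CO2/kg_fuel


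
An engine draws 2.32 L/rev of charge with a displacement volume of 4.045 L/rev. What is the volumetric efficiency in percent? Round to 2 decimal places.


eta_v = (V_actual / V_disp) * 100
Ratio = 2.32 / 4.045 = 0.5735
eta_v = 0.5735 * 100 = 57.35%


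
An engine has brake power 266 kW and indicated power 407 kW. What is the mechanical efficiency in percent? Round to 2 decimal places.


eta_mech = (BP / IP) * 100
Ratio = 266 / 407 = 0.6536
eta_mech = 0.6536 * 100 = 65.36%


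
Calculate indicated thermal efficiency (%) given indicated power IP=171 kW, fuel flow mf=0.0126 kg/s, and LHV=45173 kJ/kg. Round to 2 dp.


eta_ith = (IP / (mf * LHV)) * 100
Denominator = 0.0126 * 45173 = 569.1798 kW
eta_ith = (171 / 569.1798) * 100 = 30.04%


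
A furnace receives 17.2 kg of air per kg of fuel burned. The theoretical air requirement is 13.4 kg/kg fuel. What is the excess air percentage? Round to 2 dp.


Excess air = actual - stoichiometric = 17.2 - 13.4 = 3.80 kg/kg fuel
Excess air % = (excess / stoich) * 100 = (3.80 / 13.4) * 100 = 28.36%


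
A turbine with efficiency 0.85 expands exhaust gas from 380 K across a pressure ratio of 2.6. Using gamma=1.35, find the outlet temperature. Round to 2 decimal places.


T_out = T_in * (1 - eta * (1 - PR^(-(gamma-1)/gamma)))
Exponent = -(1.35-1)/1.35 = -0.25925926
PR^exp = 2.6^(-0.25925926) = 0.78057442
Factor = 1 - 0.85*(1 - 0.78057442) = 0.81348826
T_out = 380 * 0.81348826 = 309.13 K


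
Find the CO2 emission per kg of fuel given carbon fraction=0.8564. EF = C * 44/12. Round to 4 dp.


EF = C_frac * (M_CO2 / M_C)
EF = 0.8564 * (44/12)
EF = 0.8564 * 3.666667 = 3.1401 kg_CO2/kg_fuel


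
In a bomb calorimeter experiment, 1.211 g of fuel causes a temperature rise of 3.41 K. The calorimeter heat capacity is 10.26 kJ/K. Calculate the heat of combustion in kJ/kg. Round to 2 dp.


Hc = C_cal * delta_T / m_fuel
Q_released = 10.26 * 3.41 = 34.9866 kJ
m_fuel = 1.211 g = 1.211/1000 kg = 0.001211 kg
Hc = 34.9866 / 0.001211 = 28890.67 kJ/kg


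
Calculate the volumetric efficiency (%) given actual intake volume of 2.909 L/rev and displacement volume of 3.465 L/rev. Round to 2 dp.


eta_v = (V_actual / V_disp) * 100
Ratio = 2.909 / 3.465 = 0.8395
eta_v = 0.8395 * 100 = 83.95%


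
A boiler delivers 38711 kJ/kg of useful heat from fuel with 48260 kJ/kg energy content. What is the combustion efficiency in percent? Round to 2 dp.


Efficiency = (Q_useful / Q_fuel) * 100
Efficiency = (38711 / 48260) * 100
Efficiency = 0.8021 * 100 = 80.21%


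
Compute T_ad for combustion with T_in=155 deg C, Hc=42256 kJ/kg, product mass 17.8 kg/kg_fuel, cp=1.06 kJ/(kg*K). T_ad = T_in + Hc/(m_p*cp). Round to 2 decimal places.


T_ad = T_in + Hc / (m_p * cp)
Denominator = 17.8 * 1.06 = 18.8680
Temperature rise = 42256 / 18.8680 = 2239.56 K
T_ad = 155 + 2239.56 = 2394.56 deg C


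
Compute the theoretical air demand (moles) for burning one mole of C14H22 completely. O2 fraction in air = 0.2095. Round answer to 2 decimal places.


Balanced combustion: C14H22 + 19.5 O2 -> 14 CO2 + 11 H2O
O2 needed = C + H/4 = 14 + 22/4 = 19.50 moles
Air moles = O2 / 0.2095 = 19.50 / 0.2095 = 93.08 moles air


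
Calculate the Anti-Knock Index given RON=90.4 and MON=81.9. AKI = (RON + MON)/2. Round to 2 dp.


AKI = (RON + MON) / 2
AKI = (90.4 + 81.9) / 2
AKI = 172.3 / 2 = 86.15


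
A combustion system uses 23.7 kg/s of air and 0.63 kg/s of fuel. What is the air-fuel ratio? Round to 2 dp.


AFR = m_air / m_fuel
AFR = 23.7 / 0.63 = 37.62


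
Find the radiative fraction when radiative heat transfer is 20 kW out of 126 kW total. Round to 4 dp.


f_rad = Q_rad / Q_total
f_rad = 20 / 126 = 0.1587


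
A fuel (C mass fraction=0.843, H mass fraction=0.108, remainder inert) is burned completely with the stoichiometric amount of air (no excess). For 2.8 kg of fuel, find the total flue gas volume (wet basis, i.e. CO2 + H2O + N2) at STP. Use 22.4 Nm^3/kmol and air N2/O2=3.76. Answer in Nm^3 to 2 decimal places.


Per kg fuel: CO2 = (C/12 kmol)*22.4 = (0.843/12)*22.4 = 1.57360 Nm^3
Per kg fuel: H2O = (H/2 kmol)*22.4 = (0.108/2)*22.4 = 1.20960 Nm^3
O2 needed per kg fuel = C/12 + H/4 = 0.843/12 + 0.108/4 = 0.09725000 kmol
Per kg fuel: N2 = O2*3.76*22.4 = 0.09725000*3.76*22.4 = 8.19078 Nm^3
Total per kg = 1.57360 + 1.20960 + 8.19078 = 10.97398 Nm^3
Total = 10.97398 * 2.8 = 30.73 Nm^3


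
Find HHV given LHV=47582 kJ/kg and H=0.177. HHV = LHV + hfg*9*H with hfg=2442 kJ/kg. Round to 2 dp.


HHV = LHV + hfg * 9 * H
Water addition = 2442 * 9 * 0.177 = 3890.106 kJ/kg
HHV = 47582 + 3890.106 = 51472.11 kJ/kg


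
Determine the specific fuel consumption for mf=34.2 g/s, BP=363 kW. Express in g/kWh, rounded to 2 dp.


SFC = (mf / BP) * 3600
Rate = 34.2 / 363 = 0.094215 g/(s*kW)
SFC = 0.094215 * 3600 = 339.17 g/kWh


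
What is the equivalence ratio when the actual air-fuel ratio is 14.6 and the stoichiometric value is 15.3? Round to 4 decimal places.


phi = AFR_stoich / AFR_actual
phi = 15.3 / 14.6 = 1.0479


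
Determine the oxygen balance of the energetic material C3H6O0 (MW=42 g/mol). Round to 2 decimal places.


OB = -1600 * (2C + H/2 - O) / MW
Inner = 2*3 + 6/2 - 0 = 9.00
OB = -1600 * 9.00 / 42 = -342.86%


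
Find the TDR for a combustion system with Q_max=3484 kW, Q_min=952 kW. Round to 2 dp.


TDR = Q_max / Q_min
TDR = 3484 / 952 = 3.66


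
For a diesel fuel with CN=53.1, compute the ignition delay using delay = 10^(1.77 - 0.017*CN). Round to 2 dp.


delay = 10^(1.77 - 0.017*CN)
Exponent = 1.77 - 0.017*53.1 = 0.8673
delay = 10^0.8673 = 7.37 ms


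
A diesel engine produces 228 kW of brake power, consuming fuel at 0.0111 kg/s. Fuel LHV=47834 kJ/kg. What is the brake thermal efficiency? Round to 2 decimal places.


eta_BTE = (BP / (mf * LHV)) * 100
Denominator = 0.0111 * 47834 = 530.9574 kW
eta_BTE = (228 / 530.9574) * 100 = 42.94%


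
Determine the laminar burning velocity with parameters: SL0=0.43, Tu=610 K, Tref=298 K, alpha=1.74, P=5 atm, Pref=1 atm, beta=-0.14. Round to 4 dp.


SL = SL0 * (Tu/Tref)^alpha * (P/Pref)^beta
T ratio = 610/298 = 2.04697987
(T ratio)^alpha = 2.04697987^1.74 = 3.478064
(P/Pref)^beta = 5^(-0.14) = 0.798260
SL = 0.43 * 3.478064 * 0.798260 = 1.1939 m/s


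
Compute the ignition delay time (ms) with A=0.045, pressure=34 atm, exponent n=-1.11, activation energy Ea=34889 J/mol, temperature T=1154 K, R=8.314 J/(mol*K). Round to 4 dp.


tau = A * P^n * exp(Ea/(R*T))
P^n = 34^(-1.11) = 0.01995531
Ea/(R*T) = 34889/(8.314*1154) = 3.636409
exp(Ea/(R*T)) = 37.955284
tau = 0.045 * 0.01995531 * 37.955284 = 0.0341 ms


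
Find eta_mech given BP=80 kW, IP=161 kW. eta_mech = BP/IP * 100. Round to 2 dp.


eta_mech = (BP / IP) * 100
Ratio = 80 / 161 = 0.4969
eta_mech = 0.4969 * 100 = 49.69%


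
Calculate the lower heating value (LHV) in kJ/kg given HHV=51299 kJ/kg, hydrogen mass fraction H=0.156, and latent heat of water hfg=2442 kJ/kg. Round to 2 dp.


LHV = HHV - hfg * 9 * H
Water correction = 2442 * 9 * 0.156 = 3428.568 kJ/kg
LHV = 51299 - 3428.568 = 47870.43 kJ/kg


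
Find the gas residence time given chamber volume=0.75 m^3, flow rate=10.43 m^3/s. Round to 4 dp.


tau = V / Q_flow
tau = 0.75 / 10.43 = 0.0719 s


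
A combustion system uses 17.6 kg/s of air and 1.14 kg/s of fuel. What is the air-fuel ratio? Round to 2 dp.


AFR = m_air / m_fuel
AFR = 17.6 / 1.14 = 15.44


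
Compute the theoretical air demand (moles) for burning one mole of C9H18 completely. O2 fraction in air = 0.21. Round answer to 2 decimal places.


Balanced combustion: C9H18 + 13.5 O2 -> 9 CO2 + 9 H2O
O2 needed = C + H/4 = 9 + 18/4 = 13.50 moles
Air moles = O2 / 0.21 = 13.50 / 0.21 = 64.29 moles air


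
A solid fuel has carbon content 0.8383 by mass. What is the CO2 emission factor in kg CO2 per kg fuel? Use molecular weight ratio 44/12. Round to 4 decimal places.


EF = C_frac * (M_CO2 / M_C)
EF = 0.8383 * (44/12)
EF = 0.8383 * 3.666667 = 3.0738 kg_CO2/kg_fuel


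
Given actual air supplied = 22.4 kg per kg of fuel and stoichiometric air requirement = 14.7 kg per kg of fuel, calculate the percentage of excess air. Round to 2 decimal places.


Excess air = actual - stoichiometric = 22.4 - 14.7 = 7.70 kg/kg fuel
Excess air % = (excess / stoich) * 100 = (7.70 / 14.7) * 100 = 52.38%


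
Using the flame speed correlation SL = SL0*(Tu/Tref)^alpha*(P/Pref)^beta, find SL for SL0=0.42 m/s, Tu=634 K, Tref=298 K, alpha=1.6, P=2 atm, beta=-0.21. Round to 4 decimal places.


SL = SL0 * (Tu/Tref)^alpha * (P/Pref)^beta
T ratio = 634/298 = 2.12751678
(T ratio)^alpha = 2.12751678^1.6 = 3.346546
(P/Pref)^beta = 2^(-0.21) = 0.864537
SL = 0.42 * 3.346546 * 0.864537 = 1.2151 m/s


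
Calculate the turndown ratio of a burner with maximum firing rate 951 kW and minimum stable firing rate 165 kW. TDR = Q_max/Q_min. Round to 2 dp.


TDR = Q_max / Q_min
TDR = 951 / 165 = 5.76


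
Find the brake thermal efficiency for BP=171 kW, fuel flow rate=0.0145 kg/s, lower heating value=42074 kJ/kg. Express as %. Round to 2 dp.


eta_BTE = (BP / (mf * LHV)) * 100
Denominator = 0.0145 * 42074 = 610.0730 kW
eta_BTE = (171 / 610.0730) * 100 = 28.03%


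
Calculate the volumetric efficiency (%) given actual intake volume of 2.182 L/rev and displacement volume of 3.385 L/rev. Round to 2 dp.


eta_v = (V_actual / V_disp) * 100
Ratio = 2.182 / 3.385 = 0.6446
eta_v = 0.6446 * 100 = 64.46%


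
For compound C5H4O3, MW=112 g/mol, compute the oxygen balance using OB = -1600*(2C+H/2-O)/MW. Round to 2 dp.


OB = -1600 * (2C + H/2 - O) / MW
Inner = 2*5 + 4/2 - 3 = 9.00
OB = -1600 * 9.00 / 112 = -128.57%


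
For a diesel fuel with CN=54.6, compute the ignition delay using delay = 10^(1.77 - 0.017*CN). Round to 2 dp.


delay = 10^(1.77 - 0.017*CN)
Exponent = 1.77 - 0.017*54.6 = 0.8418
delay = 10^0.8418 = 6.95 ms


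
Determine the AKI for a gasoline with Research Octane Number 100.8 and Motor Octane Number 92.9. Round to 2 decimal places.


AKI = (RON + MON) / 2
AKI = (100.8 + 92.9) / 2
AKI = 193.7 / 2 = 96.85


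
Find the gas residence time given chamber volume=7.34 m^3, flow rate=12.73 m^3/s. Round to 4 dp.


tau = V / Q_flow
tau = 7.34 / 12.73 = 0.5766 s


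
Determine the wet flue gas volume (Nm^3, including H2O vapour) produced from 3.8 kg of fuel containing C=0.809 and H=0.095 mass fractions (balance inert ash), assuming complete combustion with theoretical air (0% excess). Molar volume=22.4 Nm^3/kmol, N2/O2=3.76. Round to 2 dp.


Per kg fuel: CO2 = (C/12 kmol)*22.4 = (0.809/12)*22.4 = 1.51013 Nm^3
Per kg fuel: H2O = (H/2 kmol)*22.4 = (0.095/2)*22.4 = 1.06400 Nm^3
O2 needed per kg fuel = C/12 + H/4 = 0.809/12 + 0.095/4 = 0.09116667 kmol
Per kg fuel: N2 = O2*3.76*22.4 = 0.09116667*3.76*22.4 = 7.67842 Nm^3
Total per kg = 1.51013 + 1.06400 + 7.67842 = 10.25255 Nm^3
Total = 10.25255 * 3.8 = 38.96 Nm^3


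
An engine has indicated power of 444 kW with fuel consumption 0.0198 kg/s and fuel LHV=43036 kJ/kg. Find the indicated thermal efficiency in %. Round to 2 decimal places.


eta_ith = (IP / (mf * LHV)) * 100
Denominator = 0.0198 * 43036 = 852.1128 kW
eta_ith = (444 / 852.1128) * 100 = 52.11%


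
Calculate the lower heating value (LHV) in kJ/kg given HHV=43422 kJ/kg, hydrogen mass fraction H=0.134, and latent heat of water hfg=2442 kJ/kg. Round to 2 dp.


LHV = HHV - hfg * 9 * H
Water correction = 2442 * 9 * 0.134 = 2945.052 kJ/kg
LHV = 43422 - 2945.052 = 40476.95 kJ/kg


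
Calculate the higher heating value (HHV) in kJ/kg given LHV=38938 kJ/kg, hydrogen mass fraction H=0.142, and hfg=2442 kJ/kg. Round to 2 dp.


HHV = LHV + hfg * 9 * H
Water addition = 2442 * 9 * 0.142 = 3120.876 kJ/kg
HHV = 38938 + 3120.876 = 42058.88 kJ/kg


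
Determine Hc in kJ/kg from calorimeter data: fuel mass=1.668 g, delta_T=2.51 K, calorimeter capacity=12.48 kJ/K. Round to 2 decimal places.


Hc = C_cal * delta_T / m_fuel
Q_released = 12.48 * 2.51 = 31.3248 kJ
m_fuel = 1.668 g = 1.668/1000 kg = 0.001668 kg
Hc = 31.3248 / 0.001668 = 18779.86 kJ/kg


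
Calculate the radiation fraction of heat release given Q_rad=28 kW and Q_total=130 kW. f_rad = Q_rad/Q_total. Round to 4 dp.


f_rad = Q_rad / Q_total
f_rad = 28 / 130 = 0.2154


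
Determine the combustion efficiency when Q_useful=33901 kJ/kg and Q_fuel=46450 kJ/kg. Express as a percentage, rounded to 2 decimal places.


Efficiency = (Q_useful / Q_fuel) * 100
Efficiency = (33901 / 46450) * 100
Efficiency = 0.7298 * 100 = 72.98%


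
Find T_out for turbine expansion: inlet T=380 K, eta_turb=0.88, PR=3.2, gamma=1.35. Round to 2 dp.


T_out = T_in * (1 - eta * (1 - PR^(-(gamma-1)/gamma)))
Exponent = -(1.35-1)/1.35 = -0.25925926
PR^exp = 3.2^(-0.25925926) = 0.73966521
Factor = 1 - 0.88*(1 - 0.73966521) = 0.77090538
T_out = 380 * 0.77090538 = 292.94 K


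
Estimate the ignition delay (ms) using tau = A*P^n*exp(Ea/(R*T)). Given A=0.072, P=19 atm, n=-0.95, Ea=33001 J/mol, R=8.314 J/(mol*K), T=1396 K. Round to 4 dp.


tau = A * P^n * exp(Ea/(R*T))
P^n = 19^(-0.95) = 0.06097953
Ea/(R*T) = 33001/(8.314*1396) = 2.843359
exp(Ea/(R*T)) = 17.173350
tau = 0.072 * 0.06097953 * 17.173350 = 0.0754 ms


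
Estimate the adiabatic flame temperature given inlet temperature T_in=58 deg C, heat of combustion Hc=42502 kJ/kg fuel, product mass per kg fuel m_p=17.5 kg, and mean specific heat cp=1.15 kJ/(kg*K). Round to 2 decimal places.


T_ad = T_in + Hc / (m_p * cp)
Denominator = 17.5 * 1.15 = 20.1250
Temperature rise = 42502 / 20.1250 = 2111.90 K
T_ad = 58 + 2111.90 = 2169.90 deg C


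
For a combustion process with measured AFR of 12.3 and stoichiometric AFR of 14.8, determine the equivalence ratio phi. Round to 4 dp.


phi = AFR_stoich / AFR_actual
phi = 14.8 / 12.3 = 1.2033


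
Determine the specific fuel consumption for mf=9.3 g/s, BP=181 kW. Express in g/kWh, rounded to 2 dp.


SFC = (mf / BP) * 3600
Rate = 9.3 / 181 = 0.051381 g/(s*kW)
SFC = 0.051381 * 3600 = 184.97 g/kWh


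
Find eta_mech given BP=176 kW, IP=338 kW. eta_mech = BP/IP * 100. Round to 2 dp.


eta_mech = (BP / IP) * 100
Ratio = 176 / 338 = 0.5207
eta_mech = 0.5207 * 100 = 52.07%


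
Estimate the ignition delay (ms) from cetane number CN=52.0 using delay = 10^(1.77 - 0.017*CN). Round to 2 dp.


delay = 10^(1.77 - 0.017*CN)
Exponent = 1.77 - 0.017*52.0 = 0.8860
delay = 10^0.8860 = 7.69 ms


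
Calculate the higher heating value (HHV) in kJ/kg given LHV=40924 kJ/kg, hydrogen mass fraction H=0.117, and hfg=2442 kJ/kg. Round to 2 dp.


HHV = LHV + hfg * 9 * H
Water addition = 2442 * 9 * 0.117 = 2571.426 kJ/kg
HHV = 40924 + 2571.426 = 43495.43 kJ/kg


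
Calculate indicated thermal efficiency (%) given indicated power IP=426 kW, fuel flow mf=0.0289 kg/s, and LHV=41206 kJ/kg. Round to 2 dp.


eta_ith = (IP / (mf * LHV)) * 100
Denominator = 0.0289 * 41206 = 1190.8534 kW
eta_ith = (426 / 1190.8534) * 100 = 35.77%


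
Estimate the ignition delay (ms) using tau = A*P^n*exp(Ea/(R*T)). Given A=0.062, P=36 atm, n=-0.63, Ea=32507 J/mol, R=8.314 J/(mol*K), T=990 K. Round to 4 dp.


tau = A * P^n * exp(Ea/(R*T))
P^n = 36^(-0.63) = 0.10459946
Ea/(R*T) = 32507/(8.314*990) = 3.949405
exp(Ea/(R*T)) = 51.904477
tau = 0.062 * 0.10459946 * 51.904477 = 0.3366 ms


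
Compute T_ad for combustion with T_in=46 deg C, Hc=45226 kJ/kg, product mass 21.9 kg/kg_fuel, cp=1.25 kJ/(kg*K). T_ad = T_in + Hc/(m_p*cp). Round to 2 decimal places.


T_ad = T_in + Hc / (m_p * cp)
Denominator = 21.9 * 1.25 = 27.3750
Temperature rise = 45226 / 27.3750 = 1652.09 K
T_ad = 46 + 1652.09 = 1698.09 deg C


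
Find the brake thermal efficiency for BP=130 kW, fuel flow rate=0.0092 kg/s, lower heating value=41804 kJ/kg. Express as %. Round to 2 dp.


eta_BTE = (BP / (mf * LHV)) * 100
Denominator = 0.0092 * 41804 = 384.5968 kW
eta_BTE = (130 / 384.5968) * 100 = 33.80%


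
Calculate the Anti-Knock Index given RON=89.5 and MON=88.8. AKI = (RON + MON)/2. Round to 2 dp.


AKI = (RON + MON) / 2
AKI = (89.5 + 88.8) / 2
AKI = 178.3 / 2 = 89.15


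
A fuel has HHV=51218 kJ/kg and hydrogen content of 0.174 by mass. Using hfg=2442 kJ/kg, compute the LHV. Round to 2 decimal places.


LHV = HHV - hfg * 9 * H
Water correction = 2442 * 9 * 0.174 = 3824.172 kJ/kg
LHV = 51218 - 3824.172 = 47393.83 kJ/kg


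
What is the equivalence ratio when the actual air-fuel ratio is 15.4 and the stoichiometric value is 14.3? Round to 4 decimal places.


phi = AFR_stoich / AFR_actual
phi = 14.3 / 15.4 = 0.9286


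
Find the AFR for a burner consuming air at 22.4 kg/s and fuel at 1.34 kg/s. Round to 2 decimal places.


AFR = m_air / m_fuel
AFR = 22.4 / 1.34 = 16.72


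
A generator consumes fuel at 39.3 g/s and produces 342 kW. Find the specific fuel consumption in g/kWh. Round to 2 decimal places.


SFC = (mf / BP) * 3600
Rate = 39.3 / 342 = 0.114912 g/(s*kW)
SFC = 0.114912 * 3600 = 413.68 g/kWh


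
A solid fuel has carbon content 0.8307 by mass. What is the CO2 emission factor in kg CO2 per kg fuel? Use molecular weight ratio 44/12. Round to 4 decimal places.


EF = C_frac * (M_CO2 / M_C)
EF = 0.8307 * (44/12)
EF = 0.8307 * 3.666667 = 3.0459 kg_CO2/kg_fuel


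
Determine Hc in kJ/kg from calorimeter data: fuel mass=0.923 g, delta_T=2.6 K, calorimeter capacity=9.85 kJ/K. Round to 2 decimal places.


Hc = C_cal * delta_T / m_fuel
Q_released = 9.85 * 2.6 = 25.6100 kJ
m_fuel = 0.923 g = 0.923/1000 kg = 0.000923 kg
Hc = 25.6100 / 0.000923 = 27746.48 kJ/kg


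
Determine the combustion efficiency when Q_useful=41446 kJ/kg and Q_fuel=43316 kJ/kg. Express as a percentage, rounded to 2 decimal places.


Efficiency = (Q_useful / Q_fuel) * 100
Efficiency = (41446 / 43316) * 100
Efficiency = 0.9568 * 100 = 95.68%


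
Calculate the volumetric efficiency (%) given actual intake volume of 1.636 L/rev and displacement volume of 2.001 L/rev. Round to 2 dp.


eta_v = (V_actual / V_disp) * 100
Ratio = 1.636 / 2.001 = 0.8176
eta_v = 0.8176 * 100 = 81.76%


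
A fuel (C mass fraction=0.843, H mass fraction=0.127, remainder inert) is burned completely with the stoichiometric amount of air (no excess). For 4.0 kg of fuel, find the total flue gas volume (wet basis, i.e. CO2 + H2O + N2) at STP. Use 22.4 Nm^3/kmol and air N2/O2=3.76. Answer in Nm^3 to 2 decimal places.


Per kg fuel: CO2 = (C/12 kmol)*22.4 = (0.843/12)*22.4 = 1.57360 Nm^3
Per kg fuel: H2O = (H/2 kmol)*22.4 = (0.127/2)*22.4 = 1.42240 Nm^3
O2 needed per kg fuel = C/12 + H/4 = 0.843/12 + 0.127/4 = 0.10200000 kmol
Per kg fuel: N2 = O2*3.76*22.4 = 0.10200000*3.76*22.4 = 8.59085 Nm^3
Total per kg = 1.57360 + 1.42240 + 8.59085 = 11.58685 Nm^3
Total = 11.58685 * 4.0 = 46.35 Nm^3


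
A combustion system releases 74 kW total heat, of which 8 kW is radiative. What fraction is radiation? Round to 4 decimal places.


f_rad = Q_rad / Q_total
f_rad = 8 / 74 = 0.1081


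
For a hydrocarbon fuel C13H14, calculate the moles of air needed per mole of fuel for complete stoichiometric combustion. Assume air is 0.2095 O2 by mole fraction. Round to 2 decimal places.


Balanced combustion: C13H14 + 16.5 O2 -> 13 CO2 + 7 H2O
O2 needed = C + H/4 = 13 + 14/4 = 16.50 moles
Air moles = O2 / 0.2095 = 16.50 / 0.2095 = 78.76 moles air


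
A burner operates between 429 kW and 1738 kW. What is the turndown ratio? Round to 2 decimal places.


TDR = Q_max / Q_min
TDR = 1738 / 429 = 4.05


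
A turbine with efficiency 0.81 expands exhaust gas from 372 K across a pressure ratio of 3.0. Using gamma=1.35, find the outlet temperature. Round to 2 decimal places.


T_out = T_in * (1 - eta * (1 - PR^(-(gamma-1)/gamma)))
Exponent = -(1.35-1)/1.35 = -0.25925926
PR^exp = 3.0^(-0.25925926) = 0.75214556
Factor = 1 - 0.81*(1 - 0.75214556) = 0.79923790
T_out = 372 * 0.79923790 = 297.32 K


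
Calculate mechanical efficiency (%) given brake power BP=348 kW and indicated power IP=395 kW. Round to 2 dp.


eta_mech = (BP / IP) * 100
Ratio = 348 / 395 = 0.8810
eta_mech = 0.8810 * 100 = 88.10%


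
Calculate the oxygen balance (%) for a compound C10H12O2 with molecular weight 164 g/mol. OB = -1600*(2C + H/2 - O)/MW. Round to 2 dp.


OB = -1600 * (2C + H/2 - O) / MW
Inner = 2*10 + 12/2 - 2 = 24.00
OB = -1600 * 24.00 / 164 = -234.15%


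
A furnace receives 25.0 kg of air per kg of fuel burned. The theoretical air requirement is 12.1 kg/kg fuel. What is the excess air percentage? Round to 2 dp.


Excess air = actual - stoichiometric = 25.0 - 12.1 = 12.90 kg/kg fuel
Excess air % = (excess / stoich) * 100 = (12.90 / 12.1) * 100 = 106.61%


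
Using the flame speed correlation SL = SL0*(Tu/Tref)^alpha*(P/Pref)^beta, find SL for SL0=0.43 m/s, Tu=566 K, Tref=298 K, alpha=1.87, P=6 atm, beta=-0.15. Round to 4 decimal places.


SL = SL0 * (Tu/Tref)^alpha * (P/Pref)^beta
T ratio = 566/298 = 1.89932886
(T ratio)^alpha = 1.89932886^1.87 = 3.318809
(P/Pref)^beta = 6^(-0.15) = 0.764324
SL = 0.43 * 3.318809 * 0.764324 = 1.0908 m/s


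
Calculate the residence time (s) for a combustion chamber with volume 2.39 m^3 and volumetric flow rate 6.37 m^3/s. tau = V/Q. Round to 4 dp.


tau = V / Q_flow
tau = 2.39 / 6.37 = 0.3752 s


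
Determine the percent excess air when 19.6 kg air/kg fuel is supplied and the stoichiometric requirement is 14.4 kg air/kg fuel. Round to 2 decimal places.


Excess air = actual - stoichiometric = 19.6 - 14.4 = 5.20 kg/kg fuel
Excess air % = (excess / stoich) * 100 = (5.20 / 14.4) * 100 = 36.11%


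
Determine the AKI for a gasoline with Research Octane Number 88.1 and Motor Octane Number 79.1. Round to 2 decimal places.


AKI = (RON + MON) / 2
AKI = (88.1 + 79.1) / 2
AKI = 167.2 / 2 = 83.60


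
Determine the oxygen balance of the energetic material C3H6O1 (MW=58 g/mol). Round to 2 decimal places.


OB = -1600 * (2C + H/2 - O) / MW
Inner = 2*3 + 6/2 - 1 = 8.00
OB = -1600 * 8.00 / 58 = -220.69%


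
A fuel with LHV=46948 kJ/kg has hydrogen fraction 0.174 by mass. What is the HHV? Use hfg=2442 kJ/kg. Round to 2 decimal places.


HHV = LHV + hfg * 9 * H
Water addition = 2442 * 9 * 0.174 = 3824.172 kJ/kg
HHV = 46948 + 3824.172 = 50772.17 kJ/kg


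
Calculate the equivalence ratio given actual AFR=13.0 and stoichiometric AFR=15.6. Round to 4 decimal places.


phi = AFR_stoich / AFR_actual
phi = 15.6 / 13.0 = 1.2000


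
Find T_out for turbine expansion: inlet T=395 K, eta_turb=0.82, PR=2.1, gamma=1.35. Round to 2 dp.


T_out = T_in * (1 - eta * (1 - PR^(-(gamma-1)/gamma)))
Exponent = -(1.35-1)/1.35 = -0.25925926
PR^exp = 2.1^(-0.25925926) = 0.82501466
Factor = 1 - 0.82*(1 - 0.82501466) = 0.85651202
T_out = 395 * 0.85651202 = 338.32 K


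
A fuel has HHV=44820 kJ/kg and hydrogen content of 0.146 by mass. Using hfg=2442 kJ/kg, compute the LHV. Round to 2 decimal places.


LHV = HHV - hfg * 9 * H
Water correction = 2442 * 9 * 0.146 = 3208.788 kJ/kg
LHV = 44820 - 3208.788 = 41611.21 kJ/kg


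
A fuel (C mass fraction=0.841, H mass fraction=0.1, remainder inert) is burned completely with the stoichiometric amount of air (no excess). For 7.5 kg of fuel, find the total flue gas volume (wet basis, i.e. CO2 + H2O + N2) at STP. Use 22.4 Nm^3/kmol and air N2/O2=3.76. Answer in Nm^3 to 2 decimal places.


Per kg fuel: CO2 = (C/12 kmol)*22.4 = (0.841/12)*22.4 = 1.56987 Nm^3
Per kg fuel: H2O = (H/2 kmol)*22.4 = (0.1/2)*22.4 = 1.12000 Nm^3
O2 needed per kg fuel = C/12 + H/4 = 0.841/12 + 0.1/4 = 0.09508333 kmol
Per kg fuel: N2 = O2*3.76*22.4 = 0.09508333*3.76*22.4 = 8.00830 Nm^3
Total per kg = 1.56987 + 1.12000 + 8.00830 = 10.69817 Nm^3
Total = 10.69817 * 7.5 = 80.24 Nm^3


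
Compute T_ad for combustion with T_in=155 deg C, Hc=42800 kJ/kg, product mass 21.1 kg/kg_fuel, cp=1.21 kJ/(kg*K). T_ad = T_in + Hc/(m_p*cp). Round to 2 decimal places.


T_ad = T_in + Hc / (m_p * cp)
Denominator = 21.1 * 1.21 = 25.5310
Temperature rise = 42800 / 25.5310 = 1676.39 K
T_ad = 155 + 1676.39 = 1831.39 deg C


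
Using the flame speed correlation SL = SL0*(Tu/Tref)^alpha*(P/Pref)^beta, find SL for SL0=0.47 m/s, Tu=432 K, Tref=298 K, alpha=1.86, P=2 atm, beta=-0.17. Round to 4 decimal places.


SL = SL0 * (Tu/Tref)^alpha * (P/Pref)^beta
T ratio = 432/298 = 1.44966443
(T ratio)^alpha = 1.44966443^1.86 = 1.995067
(P/Pref)^beta = 2^(-0.17) = 0.888843
SL = 0.47 * 1.995067 * 0.888843 = 0.8335 m/s


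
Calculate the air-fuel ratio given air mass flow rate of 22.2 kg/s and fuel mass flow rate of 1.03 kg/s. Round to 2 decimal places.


AFR = m_air / m_fuel
AFR = 22.2 / 1.03 = 21.55


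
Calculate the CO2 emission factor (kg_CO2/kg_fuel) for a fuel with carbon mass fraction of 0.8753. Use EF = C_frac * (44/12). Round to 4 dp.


EF = C_frac * (M_CO2 / M_C)
EF = 0.8753 * (44/12)
EF = 0.8753 * 3.666667 = 3.2094 kg_CO2/kg_fuel


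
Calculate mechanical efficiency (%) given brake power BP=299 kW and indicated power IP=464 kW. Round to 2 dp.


eta_mech = (BP / IP) * 100
Ratio = 299 / 464 = 0.6444
eta_mech = 0.6444 * 100 = 64.44%


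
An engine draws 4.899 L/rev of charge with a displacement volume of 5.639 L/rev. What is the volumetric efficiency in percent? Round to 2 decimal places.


eta_v = (V_actual / V_disp) * 100
Ratio = 4.899 / 5.639 = 0.8688
eta_v = 0.8688 * 100 = 86.88%


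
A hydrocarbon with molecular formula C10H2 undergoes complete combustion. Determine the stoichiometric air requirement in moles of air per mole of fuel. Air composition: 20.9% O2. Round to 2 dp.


Balanced combustion: C10H2 + 10.5 O2 -> 10 CO2 + 1 H2O
O2 needed = C + H/4 = 10 + 2/4 = 10.50 moles
Air moles = O2 / 0.209 = 10.50 / 0.209 = 50.24 moles air


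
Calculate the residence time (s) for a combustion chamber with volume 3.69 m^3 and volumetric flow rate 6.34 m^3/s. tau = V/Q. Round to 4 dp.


tau = V / Q_flow
tau = 3.69 / 6.34 = 0.5820 s
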